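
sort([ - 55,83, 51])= [ - 55,51,83] 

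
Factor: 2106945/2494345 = 3^3*7^( - 2) * 10181^( - 1 )  *15607^1 = 421389/498869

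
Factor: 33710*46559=1569503890 = 2^1*5^1*3371^1*46559^1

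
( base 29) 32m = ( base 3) 10120102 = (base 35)24D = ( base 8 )5053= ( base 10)2603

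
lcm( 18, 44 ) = 396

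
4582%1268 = 778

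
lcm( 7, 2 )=14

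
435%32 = 19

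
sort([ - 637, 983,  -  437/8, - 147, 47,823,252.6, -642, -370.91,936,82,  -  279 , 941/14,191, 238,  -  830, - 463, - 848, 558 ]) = [ - 848 ,- 830,  -  642,-637, - 463,-370.91, - 279, - 147, - 437/8, 47,941/14,82,  191,238 , 252.6, 558, 823 , 936,983 ] 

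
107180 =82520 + 24660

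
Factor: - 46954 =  - 2^1*17^1*1381^1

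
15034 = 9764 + 5270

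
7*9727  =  68089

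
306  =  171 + 135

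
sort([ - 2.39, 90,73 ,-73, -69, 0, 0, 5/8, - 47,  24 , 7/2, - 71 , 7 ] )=[ - 73, - 71 , - 69, - 47, - 2.39, 0 , 0, 5/8, 7/2, 7, 24,73,90 ] 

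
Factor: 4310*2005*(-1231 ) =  - 2^1*5^2 * 401^1*431^1*1231^1 = - 10637748050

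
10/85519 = 10/85519 =0.00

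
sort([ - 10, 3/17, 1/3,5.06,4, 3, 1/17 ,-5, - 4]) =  [ - 10, - 5,  -  4, 1/17,3/17,1/3,3, 4, 5.06] 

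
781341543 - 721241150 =60100393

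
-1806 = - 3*602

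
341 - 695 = -354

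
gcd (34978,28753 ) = 1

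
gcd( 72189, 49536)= 9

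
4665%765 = 75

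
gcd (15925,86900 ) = 25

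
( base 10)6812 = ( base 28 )8J8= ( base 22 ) e1e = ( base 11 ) 5133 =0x1a9c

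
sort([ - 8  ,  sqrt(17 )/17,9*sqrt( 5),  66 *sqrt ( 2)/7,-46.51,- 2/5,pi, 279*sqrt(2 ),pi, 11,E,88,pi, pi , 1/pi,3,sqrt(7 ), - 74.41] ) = [ - 74.41, - 46.51, - 8, - 2/5,sqrt (17)/17, 1/pi,sqrt( 7 ),E,3,pi, pi, pi , pi,11, 66*sqrt( 2 )/7,  9 *sqrt(5),88, 279*sqrt( 2) ]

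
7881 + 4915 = 12796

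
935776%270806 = 123358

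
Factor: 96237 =3^2 * 17^2 * 37^1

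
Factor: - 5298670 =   -  2^1*5^1*13^1*40759^1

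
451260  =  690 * 654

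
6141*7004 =43011564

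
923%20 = 3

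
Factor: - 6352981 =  - 193^1 *32917^1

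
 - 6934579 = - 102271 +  - 6832308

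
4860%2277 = 306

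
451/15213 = 41/1383 = 0.03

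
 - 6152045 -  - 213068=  - 5938977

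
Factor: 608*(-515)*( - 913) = 285878560 = 2^5*5^1*11^1 *19^1 * 83^1 * 103^1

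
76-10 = 66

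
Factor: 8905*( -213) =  -3^1*5^1*13^1*71^1*137^1 = - 1896765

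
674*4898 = 3301252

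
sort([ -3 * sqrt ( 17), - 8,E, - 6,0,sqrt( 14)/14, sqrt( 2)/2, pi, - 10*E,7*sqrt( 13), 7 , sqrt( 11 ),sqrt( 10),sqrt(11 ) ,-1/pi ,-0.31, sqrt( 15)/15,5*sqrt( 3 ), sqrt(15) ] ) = [-10*E, - 3*sqrt (17 ), - 8 , -6,-1/pi , - 0.31,  0, sqrt(15)/15,sqrt( 14) /14,sqrt (2 )/2,E,pi, sqrt( 10),sqrt (11 ),sqrt( 11 ),sqrt( 15),7,5*sqrt (3), 7 * sqrt( 13)] 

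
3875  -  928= 2947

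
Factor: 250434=2^1*3^2 * 13913^1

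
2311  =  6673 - 4362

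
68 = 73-5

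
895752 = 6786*132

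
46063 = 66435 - 20372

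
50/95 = 10/19 = 0.53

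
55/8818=55/8818 = 0.01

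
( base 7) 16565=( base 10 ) 4751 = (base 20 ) bhb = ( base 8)11217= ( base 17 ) G78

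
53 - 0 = 53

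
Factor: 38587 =47^1 * 821^1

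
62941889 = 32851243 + 30090646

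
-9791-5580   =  -15371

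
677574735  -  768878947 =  - 91304212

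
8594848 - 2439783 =6155065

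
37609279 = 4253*8843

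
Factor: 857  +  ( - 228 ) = 629 = 17^1*37^1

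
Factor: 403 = 13^1*31^1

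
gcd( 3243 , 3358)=23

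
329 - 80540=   -  80211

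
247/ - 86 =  - 247/86  =  - 2.87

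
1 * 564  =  564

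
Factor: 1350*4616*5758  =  35881552800 = 2^5*3^3* 5^2*577^1*2879^1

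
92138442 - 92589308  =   - 450866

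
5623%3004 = 2619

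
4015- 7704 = -3689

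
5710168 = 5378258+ 331910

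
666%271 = 124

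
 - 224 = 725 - 949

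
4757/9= 528 + 5/9= 528.56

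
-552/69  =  -8 = -8.00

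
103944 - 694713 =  - 590769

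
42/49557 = 14/16519=0.00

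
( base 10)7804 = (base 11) 5955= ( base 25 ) cc4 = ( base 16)1e7c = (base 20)ja4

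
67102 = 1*67102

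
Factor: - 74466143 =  - 313^1*237911^1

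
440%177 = 86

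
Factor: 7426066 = 2^1 * 709^1*5237^1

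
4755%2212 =331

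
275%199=76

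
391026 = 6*65171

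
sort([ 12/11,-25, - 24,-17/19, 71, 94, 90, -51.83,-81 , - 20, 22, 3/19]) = [ -81,-51.83,-25, - 24, - 20, -17/19, 3/19, 12/11,22,71, 90, 94]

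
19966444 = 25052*797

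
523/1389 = 523/1389 = 0.38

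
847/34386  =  77/3126  =  0.02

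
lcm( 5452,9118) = 528844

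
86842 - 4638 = 82204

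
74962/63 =74962/63 = 1189.87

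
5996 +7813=13809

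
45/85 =9/17 = 0.53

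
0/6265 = 0=0.00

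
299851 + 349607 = 649458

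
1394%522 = 350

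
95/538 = 95/538 = 0.18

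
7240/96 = 905/12 =75.42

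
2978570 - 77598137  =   - 74619567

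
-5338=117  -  5455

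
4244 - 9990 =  - 5746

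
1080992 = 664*1628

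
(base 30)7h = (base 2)11100011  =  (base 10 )227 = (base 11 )197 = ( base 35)6H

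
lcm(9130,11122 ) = 611710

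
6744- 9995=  - 3251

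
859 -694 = 165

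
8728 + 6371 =15099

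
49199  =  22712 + 26487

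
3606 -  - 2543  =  6149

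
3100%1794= 1306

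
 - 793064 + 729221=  - 63843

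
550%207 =136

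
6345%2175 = 1995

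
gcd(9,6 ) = 3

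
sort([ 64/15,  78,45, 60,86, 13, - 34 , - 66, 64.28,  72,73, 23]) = [ - 66, - 34, 64/15, 13, 23, 45,60, 64.28, 72, 73, 78,86 ] 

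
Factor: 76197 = 3^1*11^1*2309^1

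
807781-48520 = 759261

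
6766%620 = 566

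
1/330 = 1/330 = 0.00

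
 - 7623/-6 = 2541/2= 1270.50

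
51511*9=463599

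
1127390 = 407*2770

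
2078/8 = 1039/4 = 259.75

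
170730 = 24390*7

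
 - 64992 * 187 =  - 12153504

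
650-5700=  - 5050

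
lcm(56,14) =56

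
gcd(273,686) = 7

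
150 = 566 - 416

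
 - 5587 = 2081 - 7668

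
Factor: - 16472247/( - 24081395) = 3^1 * 5^( - 1 )*  11^1*13^( - 1)*370483^(-1) * 499159^1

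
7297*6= 43782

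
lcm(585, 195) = 585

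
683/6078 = 683/6078   =  0.11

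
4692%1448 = 348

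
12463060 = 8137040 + 4326020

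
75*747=56025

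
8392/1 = 8392  =  8392.00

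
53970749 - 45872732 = 8098017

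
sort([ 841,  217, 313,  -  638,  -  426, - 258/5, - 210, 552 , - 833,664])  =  [- 833, - 638, - 426,  -  210, - 258/5,217, 313,552, 664 , 841]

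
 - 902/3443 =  - 82/313 = - 0.26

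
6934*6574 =45584116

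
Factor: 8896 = 2^6*139^1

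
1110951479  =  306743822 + 804207657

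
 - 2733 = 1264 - 3997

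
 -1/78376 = - 1 + 78375/78376 = - 0.00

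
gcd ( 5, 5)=5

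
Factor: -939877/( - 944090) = 2^ ( - 1) * 5^( - 1)*7^( - 1)*199^1* 4723^1*13487^( - 1)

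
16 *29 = 464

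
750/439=750/439 = 1.71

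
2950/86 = 34 + 13/43 = 34.30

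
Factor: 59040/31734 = 2^4*5^1 * 43^( -1) = 80/43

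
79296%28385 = 22526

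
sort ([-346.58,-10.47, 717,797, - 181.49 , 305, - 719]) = [ - 719,  -  346.58, - 181.49, - 10.47 , 305,717, 797 ] 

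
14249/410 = 14249/410 = 34.75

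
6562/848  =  3281/424=7.74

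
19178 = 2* 9589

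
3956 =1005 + 2951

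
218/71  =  218/71  =  3.07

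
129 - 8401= -8272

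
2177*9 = 19593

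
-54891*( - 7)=384237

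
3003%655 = 383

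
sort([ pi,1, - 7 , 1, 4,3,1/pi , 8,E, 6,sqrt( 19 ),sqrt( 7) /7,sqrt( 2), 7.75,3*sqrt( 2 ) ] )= [ - 7,  1/pi, sqrt( 7 )/7,1,1,sqrt(2 ),E,3,pi,4,3*sqrt (2),sqrt( 19), 6,  7.75,8] 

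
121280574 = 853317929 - 732037355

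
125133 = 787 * 159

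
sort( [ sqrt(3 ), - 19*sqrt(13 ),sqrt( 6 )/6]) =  [ - 19*sqrt(13 ), sqrt(6)/6, sqrt(3 )]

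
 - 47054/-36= 23527/18= 1307.06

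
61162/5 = 12232 + 2/5 = 12232.40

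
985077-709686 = 275391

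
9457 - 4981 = 4476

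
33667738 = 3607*9334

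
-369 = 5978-6347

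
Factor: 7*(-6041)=-42287 = - 7^2* 863^1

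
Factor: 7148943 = 3^2*794327^1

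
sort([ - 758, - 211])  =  [ - 758, - 211]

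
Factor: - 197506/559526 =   -  98753/279763 = - 11^( - 1 ) * 17^1*29^( - 1 )*37^1  *157^1*877^(-1)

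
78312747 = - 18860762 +97173509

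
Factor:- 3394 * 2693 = -2^1*1697^1*2693^1  =  - 9140042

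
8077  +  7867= 15944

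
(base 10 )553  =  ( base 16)229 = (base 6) 2321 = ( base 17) 1f9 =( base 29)j2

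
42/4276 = 21/2138 = 0.01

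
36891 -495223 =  - 458332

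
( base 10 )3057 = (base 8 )5761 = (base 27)456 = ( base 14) 1185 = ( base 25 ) 4m7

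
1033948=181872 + 852076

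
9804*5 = 49020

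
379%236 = 143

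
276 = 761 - 485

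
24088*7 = 168616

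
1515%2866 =1515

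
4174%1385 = 19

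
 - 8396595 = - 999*8405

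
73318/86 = 36659/43  =  852.53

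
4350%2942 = 1408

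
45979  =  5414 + 40565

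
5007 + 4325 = 9332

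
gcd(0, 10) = 10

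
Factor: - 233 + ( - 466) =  - 699 = - 3^1*233^1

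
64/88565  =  64/88565 =0.00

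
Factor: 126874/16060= 79/10= 2^( - 1) * 5^( - 1 )*79^1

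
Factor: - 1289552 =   -  2^4*11^1*17^1 *431^1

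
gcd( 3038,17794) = 434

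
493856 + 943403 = 1437259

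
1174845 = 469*2505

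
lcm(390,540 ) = 7020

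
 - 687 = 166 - 853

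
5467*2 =10934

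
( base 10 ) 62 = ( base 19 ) 35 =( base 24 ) 2e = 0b111110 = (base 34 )1S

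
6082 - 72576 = -66494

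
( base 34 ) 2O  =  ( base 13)71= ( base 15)62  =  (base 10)92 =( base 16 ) 5c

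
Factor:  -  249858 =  - 2^1*3^3*7^1*661^1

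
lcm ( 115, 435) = 10005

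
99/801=11/89 = 0.12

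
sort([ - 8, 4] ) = [-8, 4]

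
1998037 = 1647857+350180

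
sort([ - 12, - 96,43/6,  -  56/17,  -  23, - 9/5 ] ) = [ - 96, - 23,  -  12, - 56/17,-9/5,43/6]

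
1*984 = 984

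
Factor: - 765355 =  - 5^1*153071^1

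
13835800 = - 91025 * ( - 152 )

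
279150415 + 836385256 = 1115535671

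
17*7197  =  122349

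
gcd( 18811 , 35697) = 1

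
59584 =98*608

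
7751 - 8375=-624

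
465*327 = 152055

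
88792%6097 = 3434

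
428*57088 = 24433664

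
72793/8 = 9099 + 1/8 = 9099.12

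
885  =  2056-1171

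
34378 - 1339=33039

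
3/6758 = 3/6758=0.00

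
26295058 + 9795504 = 36090562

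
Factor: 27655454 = 2^1*1087^1* 12721^1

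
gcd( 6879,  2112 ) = 3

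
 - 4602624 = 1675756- 6278380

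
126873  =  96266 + 30607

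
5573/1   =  5573 = 5573.00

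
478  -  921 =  - 443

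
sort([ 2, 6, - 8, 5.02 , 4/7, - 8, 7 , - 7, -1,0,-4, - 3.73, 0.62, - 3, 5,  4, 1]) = [ - 8, - 8, - 7, - 4, - 3.73, -3 , - 1,0, 4/7, 0.62, 1, 2, 4, 5, 5.02, 6, 7]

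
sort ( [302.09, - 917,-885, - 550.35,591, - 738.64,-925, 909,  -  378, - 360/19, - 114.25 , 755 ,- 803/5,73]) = [ - 925, - 917, - 885, - 738.64, - 550.35, - 378,  -  803/5, - 114.25, - 360/19,73,302.09,591 , 755, 909]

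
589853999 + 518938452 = 1108792451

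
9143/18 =9143/18 = 507.94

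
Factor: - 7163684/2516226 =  - 2^1*3^(-1)*11^2 * 19^2 * 41^1 * 269^( - 1)*1559^ ( - 1) = - 3581842/1258113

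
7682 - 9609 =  - 1927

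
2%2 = 0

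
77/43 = 77/43 = 1.79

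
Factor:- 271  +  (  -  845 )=-1116=- 2^2*3^2*31^1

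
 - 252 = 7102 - 7354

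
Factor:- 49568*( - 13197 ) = 654148896=2^5*3^1*53^1 * 83^1 * 1549^1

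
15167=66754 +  - 51587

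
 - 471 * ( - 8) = 3768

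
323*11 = 3553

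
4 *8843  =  35372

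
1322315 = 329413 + 992902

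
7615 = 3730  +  3885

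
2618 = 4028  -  1410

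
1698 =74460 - 72762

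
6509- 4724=1785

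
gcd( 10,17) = 1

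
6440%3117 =206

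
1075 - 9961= - 8886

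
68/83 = 68/83= 0.82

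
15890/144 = 7945/72 = 110.35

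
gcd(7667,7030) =1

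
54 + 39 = 93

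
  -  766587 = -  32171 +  - 734416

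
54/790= 27/395= 0.07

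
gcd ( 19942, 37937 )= 59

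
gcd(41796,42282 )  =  486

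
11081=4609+6472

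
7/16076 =7/16076 = 0.00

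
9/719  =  9/719 = 0.01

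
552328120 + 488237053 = 1040565173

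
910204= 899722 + 10482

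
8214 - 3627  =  4587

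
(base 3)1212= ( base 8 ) 62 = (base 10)50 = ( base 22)26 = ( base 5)200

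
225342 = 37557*6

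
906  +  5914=6820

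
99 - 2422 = -2323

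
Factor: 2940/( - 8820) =  -  3^(  -  1 ) = -1/3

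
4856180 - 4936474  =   - 80294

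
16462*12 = 197544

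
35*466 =16310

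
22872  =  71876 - 49004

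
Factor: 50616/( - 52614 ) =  - 2^2* 19^1*79^ (-1)=- 76/79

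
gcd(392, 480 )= 8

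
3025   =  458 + 2567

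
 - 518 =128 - 646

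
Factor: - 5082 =-2^1 * 3^1*7^1*11^2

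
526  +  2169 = 2695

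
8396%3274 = 1848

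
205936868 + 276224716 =482161584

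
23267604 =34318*678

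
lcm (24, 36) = 72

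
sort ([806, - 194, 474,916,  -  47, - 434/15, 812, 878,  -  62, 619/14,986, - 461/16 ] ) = [ - 194, - 62, - 47, - 434/15, - 461/16,619/14, 474, 806, 812, 878 , 916,986 ]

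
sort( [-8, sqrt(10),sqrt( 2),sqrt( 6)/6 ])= [ - 8,sqrt( 6) /6, sqrt( 2),sqrt( 10) ]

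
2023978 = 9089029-7065051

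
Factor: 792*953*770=2^4*3^2 * 5^1*7^1*11^2*953^1= 581177520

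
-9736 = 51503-61239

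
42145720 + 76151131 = 118296851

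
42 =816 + - 774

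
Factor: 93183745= 5^1  *829^1* 22481^1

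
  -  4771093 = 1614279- 6385372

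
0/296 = 0 = 0.00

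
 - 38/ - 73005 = 38/73005 = 0.00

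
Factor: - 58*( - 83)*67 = 322538 = 2^1*29^1*67^1 * 83^1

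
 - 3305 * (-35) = 115675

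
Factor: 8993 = 17^1*23^2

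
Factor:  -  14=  - 2^1 * 7^1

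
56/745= 56/745 = 0.08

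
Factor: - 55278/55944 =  - 83/84 = -2^( - 2)*3^( - 1)*7^( - 1 )*83^1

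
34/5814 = 1/171 = 0.01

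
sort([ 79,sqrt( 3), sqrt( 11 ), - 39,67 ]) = [ - 39, sqrt( 3), sqrt( 11), 67,79]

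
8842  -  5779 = 3063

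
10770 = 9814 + 956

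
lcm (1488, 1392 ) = 43152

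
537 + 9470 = 10007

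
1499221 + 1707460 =3206681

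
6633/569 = 11 + 374/569  =  11.66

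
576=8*72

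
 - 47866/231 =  - 6838/33 = -207.21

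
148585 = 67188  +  81397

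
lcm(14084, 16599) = 464772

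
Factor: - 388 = - 2^2* 97^1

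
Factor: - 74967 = - 3^1* 24989^1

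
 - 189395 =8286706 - 8476101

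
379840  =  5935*64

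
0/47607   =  0 =0.00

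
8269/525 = 8269/525 =15.75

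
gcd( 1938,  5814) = 1938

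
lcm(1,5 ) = 5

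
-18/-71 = 18/71 = 0.25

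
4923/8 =615 +3/8 = 615.38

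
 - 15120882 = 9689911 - 24810793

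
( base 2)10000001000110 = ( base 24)e86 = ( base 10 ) 8262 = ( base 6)102130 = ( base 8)20106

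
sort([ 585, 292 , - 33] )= [ - 33, 292, 585]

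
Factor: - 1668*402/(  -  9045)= 1112/15=2^3*3^(  -  1 ) * 5^ ( - 1) * 139^1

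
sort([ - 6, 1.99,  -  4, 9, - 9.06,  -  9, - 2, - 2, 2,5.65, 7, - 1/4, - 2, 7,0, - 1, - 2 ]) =[ - 9.06,-9,  -  6 , -4, - 2,-2 , - 2 ,- 2, - 1,- 1/4,  0,1.99, 2,  5.65, 7,7 , 9]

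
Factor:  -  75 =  - 3^1*5^2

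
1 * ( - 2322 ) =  - 2322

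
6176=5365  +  811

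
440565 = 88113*5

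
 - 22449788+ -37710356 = -60160144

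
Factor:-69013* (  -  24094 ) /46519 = 2^1*7^2*11^( - 1)*1721^1*4229^( - 1)*9859^1 = 1662799222/46519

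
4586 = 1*4586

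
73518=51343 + 22175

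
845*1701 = 1437345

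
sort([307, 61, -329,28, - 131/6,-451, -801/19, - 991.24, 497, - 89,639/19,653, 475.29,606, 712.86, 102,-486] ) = [-991.24,-486, - 451,-329, - 89, - 801/19, - 131/6,28,639/19,61,102, 307,475.29 , 497,606, 653 , 712.86]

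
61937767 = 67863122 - 5925355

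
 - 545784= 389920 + - 935704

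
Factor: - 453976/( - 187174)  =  226988/93587 = 2^2 * 13^ (- 1 ) * 23^(-1)*313^(  -  1 )*56747^1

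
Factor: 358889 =191^1*1879^1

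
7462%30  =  22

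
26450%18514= 7936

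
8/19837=8/19837= 0.00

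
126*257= 32382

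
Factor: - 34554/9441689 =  - 2^1* 3^1 * 13^1 *19^( - 1)*47^(  -  1 )*97^( - 1) * 109^( - 1)*443^1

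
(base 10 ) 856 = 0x358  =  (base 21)1JG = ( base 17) 2G6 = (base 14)452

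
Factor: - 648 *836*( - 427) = 2^5*3^4 * 7^1*11^1*19^1*61^1 =231317856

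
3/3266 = 3/3266= 0.00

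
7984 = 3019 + 4965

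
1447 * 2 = 2894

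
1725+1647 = 3372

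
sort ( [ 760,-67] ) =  [-67, 760 ]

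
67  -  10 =57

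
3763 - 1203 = 2560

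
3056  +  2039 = 5095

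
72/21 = 3+3/7 =3.43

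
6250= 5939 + 311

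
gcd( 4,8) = 4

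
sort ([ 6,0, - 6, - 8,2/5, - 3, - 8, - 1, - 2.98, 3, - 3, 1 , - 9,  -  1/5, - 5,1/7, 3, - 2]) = [ - 9,  -  8, - 8, - 6,  -  5, - 3, - 3, - 2.98, - 2, - 1,-1/5, 0,1/7, 2/5, 1,3,  3,6]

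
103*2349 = 241947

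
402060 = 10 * 40206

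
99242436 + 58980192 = 158222628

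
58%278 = 58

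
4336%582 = 262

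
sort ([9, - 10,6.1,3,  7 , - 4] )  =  [ - 10,- 4 , 3,6.1,7,9 ]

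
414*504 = 208656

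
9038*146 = 1319548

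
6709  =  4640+2069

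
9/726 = 3/242 = 0.01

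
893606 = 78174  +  815432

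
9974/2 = 4987= 4987.00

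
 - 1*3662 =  - 3662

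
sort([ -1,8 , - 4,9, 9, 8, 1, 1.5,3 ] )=[ - 4, - 1 , 1 , 1.5, 3, 8 , 8 , 9, 9]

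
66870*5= 334350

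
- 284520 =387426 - 671946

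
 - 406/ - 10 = 40 + 3/5 = 40.60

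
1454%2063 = 1454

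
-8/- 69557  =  8/69557 = 0.00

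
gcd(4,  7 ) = 1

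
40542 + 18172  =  58714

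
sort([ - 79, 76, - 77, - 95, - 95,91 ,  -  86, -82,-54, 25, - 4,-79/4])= [ - 95, - 95, - 86, - 82, - 79, - 77, - 54, - 79/4, - 4,25, 76, 91] 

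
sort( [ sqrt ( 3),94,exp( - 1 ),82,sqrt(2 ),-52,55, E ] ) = [ - 52,exp( - 1) , sqrt( 2),sqrt(3 ),  E,55, 82,94 ] 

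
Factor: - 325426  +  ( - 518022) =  - 843448  =  - 2^3*19^1 * 31^1*179^1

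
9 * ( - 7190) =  - 64710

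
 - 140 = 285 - 425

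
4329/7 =618 + 3/7 = 618.43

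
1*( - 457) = -457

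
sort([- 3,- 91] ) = [  -  91,-3]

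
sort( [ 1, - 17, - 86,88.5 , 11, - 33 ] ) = [ - 86, - 33 , - 17, 1,  11,88.5]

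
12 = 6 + 6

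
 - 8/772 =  - 2/193 = - 0.01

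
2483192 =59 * 42088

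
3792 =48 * 79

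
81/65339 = 81/65339 = 0.00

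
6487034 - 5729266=757768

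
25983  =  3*8661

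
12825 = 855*15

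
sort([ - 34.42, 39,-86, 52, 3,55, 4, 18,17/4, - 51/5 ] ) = [  -  86 , - 34.42 , - 51/5, 3,4, 17/4, 18,39, 52, 55] 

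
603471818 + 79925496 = 683397314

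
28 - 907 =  - 879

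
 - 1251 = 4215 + -5466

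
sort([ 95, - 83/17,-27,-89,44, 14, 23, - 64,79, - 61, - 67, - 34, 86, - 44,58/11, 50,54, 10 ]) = [- 89, - 67,-64, - 61, - 44, - 34,-27,-83/17, 58/11,10, 14, 23, 44, 50,54, 79,86 , 95]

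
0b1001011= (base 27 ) 2l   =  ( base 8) 113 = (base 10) 75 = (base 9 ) 83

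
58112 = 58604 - 492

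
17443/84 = 17443/84 = 207.65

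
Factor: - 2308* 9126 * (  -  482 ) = 10152273456  =  2^4*3^3*13^2*241^1*577^1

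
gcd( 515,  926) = 1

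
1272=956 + 316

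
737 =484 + 253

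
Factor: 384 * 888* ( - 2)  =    -  2^11*3^2*37^1 = -681984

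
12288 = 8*1536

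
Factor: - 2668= -2^2*23^1*29^1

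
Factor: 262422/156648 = 2^( - 2 )* 3^1*107^( - 1)*239^1= 717/428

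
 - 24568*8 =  - 196544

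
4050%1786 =478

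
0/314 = 0= 0.00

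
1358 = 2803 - 1445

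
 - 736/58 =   -  368/29 = - 12.69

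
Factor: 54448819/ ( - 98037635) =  - 5^( - 1)*43^ ( - 1)*455989^( - 1 )*54448819^1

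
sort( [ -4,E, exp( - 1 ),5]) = [ - 4,exp( - 1 ),  E,5]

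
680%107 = 38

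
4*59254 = 237016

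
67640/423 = 67640/423 = 159.91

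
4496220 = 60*74937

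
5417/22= 5417/22 = 246.23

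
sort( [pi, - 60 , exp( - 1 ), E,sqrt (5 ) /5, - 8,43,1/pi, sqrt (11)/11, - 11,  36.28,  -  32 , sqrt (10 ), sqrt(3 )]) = [-60, - 32, - 11,-8, sqrt(11) /11, 1/pi,  exp (-1),sqrt( 5 ) /5, sqrt( 3 ),  E,pi,sqrt( 10), 36.28, 43 ]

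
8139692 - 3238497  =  4901195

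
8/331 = 8/331 = 0.02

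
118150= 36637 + 81513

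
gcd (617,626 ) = 1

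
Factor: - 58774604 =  - 2^2*7^1*2099093^1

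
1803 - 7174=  - 5371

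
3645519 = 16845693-13200174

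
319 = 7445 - 7126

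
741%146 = 11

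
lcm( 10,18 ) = 90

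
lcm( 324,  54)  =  324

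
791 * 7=5537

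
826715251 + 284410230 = 1111125481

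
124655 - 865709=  - 741054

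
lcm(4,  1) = 4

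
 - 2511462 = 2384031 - 4895493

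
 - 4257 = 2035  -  6292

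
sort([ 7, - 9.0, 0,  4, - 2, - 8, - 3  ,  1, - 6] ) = [-9.0 ,  -  8, - 6,-3, - 2, 0, 1,4, 7 ]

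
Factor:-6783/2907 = -7/3 = - 3^(-1)*7^1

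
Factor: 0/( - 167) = 0 = 0^1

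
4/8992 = 1/2248=0.00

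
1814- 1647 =167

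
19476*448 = 8725248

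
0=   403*0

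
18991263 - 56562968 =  - 37571705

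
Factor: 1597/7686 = 2^( - 1) * 3^(-2 )*7^ (  -  1 )*61^ (  -  1 )*1597^1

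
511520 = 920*556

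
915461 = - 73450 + 988911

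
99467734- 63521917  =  35945817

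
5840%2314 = 1212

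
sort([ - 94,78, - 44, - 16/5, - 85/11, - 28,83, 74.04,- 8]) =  [ - 94, - 44, - 28, - 8, - 85/11, - 16/5, 74.04,78,83]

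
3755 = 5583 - 1828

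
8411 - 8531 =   -  120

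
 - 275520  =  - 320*861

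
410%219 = 191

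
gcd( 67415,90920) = 5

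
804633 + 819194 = 1623827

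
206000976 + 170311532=376312508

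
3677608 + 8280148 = 11957756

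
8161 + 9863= 18024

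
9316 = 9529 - 213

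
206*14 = 2884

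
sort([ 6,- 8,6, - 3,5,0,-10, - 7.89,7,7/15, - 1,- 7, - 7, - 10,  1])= [ - 10, - 10, - 8, - 7.89,-7,-7,  -  3,-1,0, 7/15,1,5 , 6,6,7 ] 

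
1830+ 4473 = 6303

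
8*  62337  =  498696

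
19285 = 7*2755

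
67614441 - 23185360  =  44429081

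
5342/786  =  6+313/393 = 6.80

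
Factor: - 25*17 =  -  425 = - 5^2*17^1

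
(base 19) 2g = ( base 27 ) 20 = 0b110110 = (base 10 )54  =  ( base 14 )3c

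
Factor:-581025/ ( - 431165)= 3^1*5^1*7^( - 1)*61^1 * 97^( - 1) = 915/679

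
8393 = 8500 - 107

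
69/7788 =23/2596=0.01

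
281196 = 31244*9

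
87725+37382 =125107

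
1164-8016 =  - 6852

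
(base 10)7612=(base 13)3607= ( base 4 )1312330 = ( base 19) 121c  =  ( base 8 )16674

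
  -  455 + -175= - 630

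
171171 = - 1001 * ( - 171)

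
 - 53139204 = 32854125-85993329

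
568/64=8 + 7/8 = 8.88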